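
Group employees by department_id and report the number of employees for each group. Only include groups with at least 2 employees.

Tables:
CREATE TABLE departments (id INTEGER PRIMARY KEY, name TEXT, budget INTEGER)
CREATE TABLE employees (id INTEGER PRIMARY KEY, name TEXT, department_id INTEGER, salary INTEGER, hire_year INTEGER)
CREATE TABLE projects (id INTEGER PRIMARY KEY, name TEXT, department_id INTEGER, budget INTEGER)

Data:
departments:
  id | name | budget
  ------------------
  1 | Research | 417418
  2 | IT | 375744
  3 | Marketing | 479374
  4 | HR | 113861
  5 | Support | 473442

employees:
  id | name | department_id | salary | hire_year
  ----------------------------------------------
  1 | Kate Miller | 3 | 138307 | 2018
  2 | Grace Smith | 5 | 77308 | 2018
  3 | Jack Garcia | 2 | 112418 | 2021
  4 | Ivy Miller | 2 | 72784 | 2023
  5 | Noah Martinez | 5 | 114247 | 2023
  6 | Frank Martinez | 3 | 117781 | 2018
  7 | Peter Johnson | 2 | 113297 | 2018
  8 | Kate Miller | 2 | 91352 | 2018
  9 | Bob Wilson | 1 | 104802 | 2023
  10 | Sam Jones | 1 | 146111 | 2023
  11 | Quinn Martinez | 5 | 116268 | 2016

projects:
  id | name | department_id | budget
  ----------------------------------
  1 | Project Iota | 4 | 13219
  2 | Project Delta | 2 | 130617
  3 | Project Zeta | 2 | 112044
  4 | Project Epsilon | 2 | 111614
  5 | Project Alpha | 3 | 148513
SELECT department_id, COUNT(*) AS n FROM employees GROUP BY department_id HAVING COUNT(*) >= 2

Execution result:
department_id | n
1 | 2
2 | 4
3 | 2
5 | 3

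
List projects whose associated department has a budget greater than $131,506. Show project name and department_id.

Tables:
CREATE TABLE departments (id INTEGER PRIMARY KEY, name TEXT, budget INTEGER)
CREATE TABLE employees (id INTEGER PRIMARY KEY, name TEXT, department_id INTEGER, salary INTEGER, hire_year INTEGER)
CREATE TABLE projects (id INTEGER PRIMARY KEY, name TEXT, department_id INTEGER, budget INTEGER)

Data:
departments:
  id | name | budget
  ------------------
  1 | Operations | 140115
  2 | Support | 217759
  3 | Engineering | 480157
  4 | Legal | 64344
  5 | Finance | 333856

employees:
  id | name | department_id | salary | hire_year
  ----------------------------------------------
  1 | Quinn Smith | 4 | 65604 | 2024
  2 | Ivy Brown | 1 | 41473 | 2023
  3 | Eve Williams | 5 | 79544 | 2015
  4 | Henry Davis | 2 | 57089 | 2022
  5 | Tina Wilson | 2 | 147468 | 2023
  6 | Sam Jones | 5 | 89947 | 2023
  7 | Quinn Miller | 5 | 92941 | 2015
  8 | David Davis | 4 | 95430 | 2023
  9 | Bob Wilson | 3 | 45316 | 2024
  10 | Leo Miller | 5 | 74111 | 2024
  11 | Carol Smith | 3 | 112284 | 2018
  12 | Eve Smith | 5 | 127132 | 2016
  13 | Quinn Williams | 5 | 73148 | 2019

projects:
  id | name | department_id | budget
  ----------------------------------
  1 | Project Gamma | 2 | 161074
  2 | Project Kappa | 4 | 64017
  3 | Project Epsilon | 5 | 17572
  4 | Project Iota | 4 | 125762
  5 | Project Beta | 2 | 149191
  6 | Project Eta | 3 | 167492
SELECT name, department_id FROM projects WHERE department_id IN (SELECT id FROM departments WHERE budget > 131506)

Execution result:
name | department_id
Project Gamma | 2
Project Epsilon | 5
Project Beta | 2
Project Eta | 3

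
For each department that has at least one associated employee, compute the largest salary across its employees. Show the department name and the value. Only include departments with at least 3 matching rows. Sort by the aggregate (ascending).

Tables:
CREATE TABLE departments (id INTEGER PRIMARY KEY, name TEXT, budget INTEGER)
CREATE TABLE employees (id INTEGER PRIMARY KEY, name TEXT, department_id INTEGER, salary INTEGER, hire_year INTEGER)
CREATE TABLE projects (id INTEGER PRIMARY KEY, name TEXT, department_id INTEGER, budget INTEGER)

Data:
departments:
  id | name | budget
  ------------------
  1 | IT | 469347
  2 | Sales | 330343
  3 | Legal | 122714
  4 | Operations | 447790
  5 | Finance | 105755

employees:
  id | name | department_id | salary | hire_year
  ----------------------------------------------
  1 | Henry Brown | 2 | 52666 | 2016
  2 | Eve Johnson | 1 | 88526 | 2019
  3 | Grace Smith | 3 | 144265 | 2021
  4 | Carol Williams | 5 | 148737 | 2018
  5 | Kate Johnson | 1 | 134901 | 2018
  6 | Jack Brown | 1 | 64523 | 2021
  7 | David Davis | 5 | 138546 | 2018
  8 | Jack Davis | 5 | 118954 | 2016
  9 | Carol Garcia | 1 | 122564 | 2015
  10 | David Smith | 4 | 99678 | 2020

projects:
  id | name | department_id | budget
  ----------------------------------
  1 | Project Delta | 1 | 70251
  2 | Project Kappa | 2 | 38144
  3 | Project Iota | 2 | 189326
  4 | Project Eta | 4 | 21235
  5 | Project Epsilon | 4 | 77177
SELECT p.name, MAX(c.salary) AS max_salary FROM employees c JOIN departments p ON c.department_id = p.id GROUP BY p.id, p.name HAVING COUNT(*) >= 3 ORDER BY max_salary ASC

Execution result:
name | max_salary
IT | 134901
Finance | 148737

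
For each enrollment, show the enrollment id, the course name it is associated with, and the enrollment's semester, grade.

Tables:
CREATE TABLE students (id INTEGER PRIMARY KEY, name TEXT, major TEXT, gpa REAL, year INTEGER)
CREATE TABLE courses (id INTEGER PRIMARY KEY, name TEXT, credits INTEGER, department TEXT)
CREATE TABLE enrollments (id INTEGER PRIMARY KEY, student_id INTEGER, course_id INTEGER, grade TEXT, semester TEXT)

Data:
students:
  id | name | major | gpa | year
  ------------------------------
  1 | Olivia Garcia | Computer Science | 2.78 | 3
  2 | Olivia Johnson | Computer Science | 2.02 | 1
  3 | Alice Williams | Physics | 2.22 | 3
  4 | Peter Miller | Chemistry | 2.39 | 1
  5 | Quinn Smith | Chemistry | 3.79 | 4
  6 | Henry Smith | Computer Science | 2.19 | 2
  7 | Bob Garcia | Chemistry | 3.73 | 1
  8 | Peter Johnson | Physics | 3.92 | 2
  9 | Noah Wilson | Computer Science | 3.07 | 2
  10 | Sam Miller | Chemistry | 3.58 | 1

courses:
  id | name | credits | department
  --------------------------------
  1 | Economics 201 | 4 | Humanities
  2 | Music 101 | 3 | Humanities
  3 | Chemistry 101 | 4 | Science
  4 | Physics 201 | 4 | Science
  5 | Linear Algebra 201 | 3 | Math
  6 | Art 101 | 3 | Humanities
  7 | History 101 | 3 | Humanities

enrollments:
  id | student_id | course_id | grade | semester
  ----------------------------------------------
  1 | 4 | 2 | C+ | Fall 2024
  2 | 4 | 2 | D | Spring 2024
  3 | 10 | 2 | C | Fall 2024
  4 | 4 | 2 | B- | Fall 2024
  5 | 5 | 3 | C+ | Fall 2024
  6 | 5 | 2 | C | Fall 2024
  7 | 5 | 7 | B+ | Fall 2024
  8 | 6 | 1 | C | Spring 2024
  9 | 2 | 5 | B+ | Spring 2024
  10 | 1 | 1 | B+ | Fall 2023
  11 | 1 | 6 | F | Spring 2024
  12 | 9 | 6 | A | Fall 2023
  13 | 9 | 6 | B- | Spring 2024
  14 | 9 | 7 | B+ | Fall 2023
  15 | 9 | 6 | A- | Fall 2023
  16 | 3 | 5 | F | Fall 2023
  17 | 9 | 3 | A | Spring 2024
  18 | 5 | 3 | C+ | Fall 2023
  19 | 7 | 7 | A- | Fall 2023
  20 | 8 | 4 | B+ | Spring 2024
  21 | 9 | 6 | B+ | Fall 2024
SELECT c.id, p.name AS course, c.semester, c.grade FROM enrollments c JOIN courses p ON c.course_id = p.id

Execution result:
id | course | semester | grade
1 | Music 101 | Fall 2024 | C+
2 | Music 101 | Spring 2024 | D
3 | Music 101 | Fall 2024 | C
4 | Music 101 | Fall 2024 | B-
5 | Chemistry 101 | Fall 2024 | C+
6 | Music 101 | Fall 2024 | C
7 | History 101 | Fall 2024 | B+
8 | Economics 201 | Spring 2024 | C
9 | Linear Algebra 201 | Spring 2024 | B+
10 | Economics 201 | Fall 2023 | B+
11 | Art 101 | Spring 2024 | F
12 | Art 101 | Fall 2023 | A
13 | Art 101 | Spring 2024 | B-
14 | History 101 | Fall 2023 | B+
15 | Art 101 | Fall 2023 | A-
16 | Linear Algebra 201 | Fall 2023 | F
17 | Chemistry 101 | Spring 2024 | A
18 | Chemistry 101 | Fall 2023 | C+
19 | History 101 | Fall 2023 | A-
20 | Physics 201 | Spring 2024 | B+
21 | Art 101 | Fall 2024 | B+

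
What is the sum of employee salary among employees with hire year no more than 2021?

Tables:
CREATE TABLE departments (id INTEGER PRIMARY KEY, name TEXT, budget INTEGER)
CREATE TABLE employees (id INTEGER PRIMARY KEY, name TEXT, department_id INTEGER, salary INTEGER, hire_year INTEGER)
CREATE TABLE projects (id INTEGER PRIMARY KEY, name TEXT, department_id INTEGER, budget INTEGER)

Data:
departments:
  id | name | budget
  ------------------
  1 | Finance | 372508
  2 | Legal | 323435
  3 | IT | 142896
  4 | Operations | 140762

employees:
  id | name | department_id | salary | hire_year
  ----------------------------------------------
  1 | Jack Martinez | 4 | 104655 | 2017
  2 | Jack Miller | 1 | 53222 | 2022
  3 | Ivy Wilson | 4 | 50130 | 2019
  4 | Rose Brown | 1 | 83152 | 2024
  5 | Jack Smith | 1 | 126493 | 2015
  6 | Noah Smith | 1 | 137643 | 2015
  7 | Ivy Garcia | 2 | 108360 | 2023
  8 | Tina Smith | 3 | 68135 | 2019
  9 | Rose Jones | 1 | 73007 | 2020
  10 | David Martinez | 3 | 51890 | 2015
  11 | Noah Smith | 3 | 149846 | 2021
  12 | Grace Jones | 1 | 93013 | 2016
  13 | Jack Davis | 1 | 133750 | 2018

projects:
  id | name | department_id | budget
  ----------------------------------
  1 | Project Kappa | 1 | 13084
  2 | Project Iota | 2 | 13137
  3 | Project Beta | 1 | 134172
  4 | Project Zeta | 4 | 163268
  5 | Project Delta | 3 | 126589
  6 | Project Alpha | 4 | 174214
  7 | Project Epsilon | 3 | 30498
SELECT SUM(salary) FROM employees WHERE hire_year <= 2021

Execution result:
988562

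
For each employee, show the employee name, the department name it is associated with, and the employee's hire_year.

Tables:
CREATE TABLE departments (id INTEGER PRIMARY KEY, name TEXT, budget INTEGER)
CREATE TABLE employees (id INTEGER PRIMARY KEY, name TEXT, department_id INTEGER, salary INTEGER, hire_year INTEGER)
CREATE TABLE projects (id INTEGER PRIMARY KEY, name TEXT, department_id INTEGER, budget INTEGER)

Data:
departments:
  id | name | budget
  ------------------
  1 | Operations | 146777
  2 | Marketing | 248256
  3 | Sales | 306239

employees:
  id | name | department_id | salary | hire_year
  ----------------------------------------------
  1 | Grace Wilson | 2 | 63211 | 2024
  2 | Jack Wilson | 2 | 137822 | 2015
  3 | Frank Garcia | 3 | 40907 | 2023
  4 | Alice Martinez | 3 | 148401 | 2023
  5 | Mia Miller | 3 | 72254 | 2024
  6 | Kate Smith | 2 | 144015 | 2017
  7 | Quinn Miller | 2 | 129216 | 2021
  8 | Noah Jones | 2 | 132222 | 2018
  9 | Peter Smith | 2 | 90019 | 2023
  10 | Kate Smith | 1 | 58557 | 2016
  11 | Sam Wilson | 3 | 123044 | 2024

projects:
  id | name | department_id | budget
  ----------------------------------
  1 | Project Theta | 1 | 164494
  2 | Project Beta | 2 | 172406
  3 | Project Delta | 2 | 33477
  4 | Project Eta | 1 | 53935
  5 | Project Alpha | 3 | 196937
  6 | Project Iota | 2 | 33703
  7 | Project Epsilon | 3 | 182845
SELECT c.name, p.name AS department, c.hire_year FROM employees c JOIN departments p ON c.department_id = p.id

Execution result:
name | department | hire_year
Grace Wilson | Marketing | 2024
Jack Wilson | Marketing | 2015
Frank Garcia | Sales | 2023
Alice Martinez | Sales | 2023
Mia Miller | Sales | 2024
Kate Smith | Marketing | 2017
Quinn Miller | Marketing | 2021
Noah Jones | Marketing | 2018
Peter Smith | Marketing | 2023
Kate Smith | Operations | 2016
Sam Wilson | Sales | 2024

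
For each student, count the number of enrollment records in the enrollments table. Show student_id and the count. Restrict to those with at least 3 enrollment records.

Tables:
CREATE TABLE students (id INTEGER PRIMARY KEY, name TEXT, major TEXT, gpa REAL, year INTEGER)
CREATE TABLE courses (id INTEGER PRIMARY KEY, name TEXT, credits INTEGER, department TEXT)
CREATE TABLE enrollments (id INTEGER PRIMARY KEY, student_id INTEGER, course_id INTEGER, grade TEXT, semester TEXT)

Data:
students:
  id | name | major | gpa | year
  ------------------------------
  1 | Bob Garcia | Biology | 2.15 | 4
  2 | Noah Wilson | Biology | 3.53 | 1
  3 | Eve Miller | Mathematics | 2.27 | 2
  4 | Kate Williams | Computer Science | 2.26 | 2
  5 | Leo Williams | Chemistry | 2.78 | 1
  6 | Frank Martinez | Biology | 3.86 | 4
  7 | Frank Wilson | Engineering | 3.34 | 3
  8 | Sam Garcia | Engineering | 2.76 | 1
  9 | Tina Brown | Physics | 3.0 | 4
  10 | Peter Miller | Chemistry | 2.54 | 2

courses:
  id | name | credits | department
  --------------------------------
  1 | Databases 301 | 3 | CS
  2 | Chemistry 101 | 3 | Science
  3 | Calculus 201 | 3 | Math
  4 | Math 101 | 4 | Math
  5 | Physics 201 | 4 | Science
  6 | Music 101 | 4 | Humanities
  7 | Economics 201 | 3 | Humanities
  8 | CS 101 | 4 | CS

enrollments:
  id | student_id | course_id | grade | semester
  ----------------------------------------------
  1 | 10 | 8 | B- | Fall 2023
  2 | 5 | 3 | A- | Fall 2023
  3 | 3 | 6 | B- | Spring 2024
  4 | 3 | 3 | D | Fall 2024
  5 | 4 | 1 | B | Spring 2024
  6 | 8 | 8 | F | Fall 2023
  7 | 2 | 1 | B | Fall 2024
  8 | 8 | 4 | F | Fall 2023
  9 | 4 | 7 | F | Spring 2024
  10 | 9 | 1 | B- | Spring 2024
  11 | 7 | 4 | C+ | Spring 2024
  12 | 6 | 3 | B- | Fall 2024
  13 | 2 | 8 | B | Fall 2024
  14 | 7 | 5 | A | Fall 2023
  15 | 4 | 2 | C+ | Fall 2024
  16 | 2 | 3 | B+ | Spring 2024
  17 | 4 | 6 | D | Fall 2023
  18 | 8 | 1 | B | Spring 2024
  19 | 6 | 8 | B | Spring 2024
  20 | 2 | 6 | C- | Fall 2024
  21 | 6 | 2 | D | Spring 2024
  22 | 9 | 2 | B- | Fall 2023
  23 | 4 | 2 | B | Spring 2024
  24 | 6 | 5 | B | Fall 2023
SELECT student_id, COUNT(*) AS enrollment_count FROM enrollments GROUP BY student_id HAVING COUNT(*) >= 3

Execution result:
student_id | enrollment_count
2 | 4
4 | 5
6 | 4
8 | 3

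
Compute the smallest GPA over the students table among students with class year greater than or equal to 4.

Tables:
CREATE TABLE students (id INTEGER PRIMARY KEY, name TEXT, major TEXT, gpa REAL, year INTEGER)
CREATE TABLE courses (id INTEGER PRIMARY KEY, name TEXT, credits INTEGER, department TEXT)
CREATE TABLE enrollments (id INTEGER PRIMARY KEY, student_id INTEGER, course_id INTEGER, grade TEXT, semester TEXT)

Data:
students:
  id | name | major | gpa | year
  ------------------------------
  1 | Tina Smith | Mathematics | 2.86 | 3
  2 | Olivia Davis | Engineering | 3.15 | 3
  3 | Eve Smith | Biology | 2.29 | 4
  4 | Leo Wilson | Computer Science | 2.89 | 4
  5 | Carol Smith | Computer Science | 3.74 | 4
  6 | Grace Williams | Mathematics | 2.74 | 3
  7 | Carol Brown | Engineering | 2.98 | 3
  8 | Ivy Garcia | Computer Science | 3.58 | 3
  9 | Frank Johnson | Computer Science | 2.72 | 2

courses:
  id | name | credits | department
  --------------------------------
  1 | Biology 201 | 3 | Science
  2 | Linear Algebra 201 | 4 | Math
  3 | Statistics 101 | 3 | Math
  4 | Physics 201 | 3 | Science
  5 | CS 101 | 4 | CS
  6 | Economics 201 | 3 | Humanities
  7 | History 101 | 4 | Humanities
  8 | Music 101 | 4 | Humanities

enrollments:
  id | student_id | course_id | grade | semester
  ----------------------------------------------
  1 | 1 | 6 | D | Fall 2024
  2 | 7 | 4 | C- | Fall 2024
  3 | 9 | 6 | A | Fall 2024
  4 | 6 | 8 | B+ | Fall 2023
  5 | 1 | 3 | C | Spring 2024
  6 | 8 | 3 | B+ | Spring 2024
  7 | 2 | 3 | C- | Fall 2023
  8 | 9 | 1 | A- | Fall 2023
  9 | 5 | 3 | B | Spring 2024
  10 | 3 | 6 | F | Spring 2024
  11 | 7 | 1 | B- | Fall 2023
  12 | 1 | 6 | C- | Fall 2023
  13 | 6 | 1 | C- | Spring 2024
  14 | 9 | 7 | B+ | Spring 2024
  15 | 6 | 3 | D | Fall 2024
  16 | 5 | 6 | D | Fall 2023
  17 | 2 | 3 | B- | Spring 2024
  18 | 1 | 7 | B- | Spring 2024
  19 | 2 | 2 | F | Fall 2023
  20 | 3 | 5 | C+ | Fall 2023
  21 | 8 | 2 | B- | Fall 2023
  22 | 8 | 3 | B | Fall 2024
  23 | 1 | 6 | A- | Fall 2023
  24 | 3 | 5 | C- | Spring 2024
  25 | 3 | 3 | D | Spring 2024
SELECT MIN(gpa) FROM students WHERE year >= 4

Execution result:
2.29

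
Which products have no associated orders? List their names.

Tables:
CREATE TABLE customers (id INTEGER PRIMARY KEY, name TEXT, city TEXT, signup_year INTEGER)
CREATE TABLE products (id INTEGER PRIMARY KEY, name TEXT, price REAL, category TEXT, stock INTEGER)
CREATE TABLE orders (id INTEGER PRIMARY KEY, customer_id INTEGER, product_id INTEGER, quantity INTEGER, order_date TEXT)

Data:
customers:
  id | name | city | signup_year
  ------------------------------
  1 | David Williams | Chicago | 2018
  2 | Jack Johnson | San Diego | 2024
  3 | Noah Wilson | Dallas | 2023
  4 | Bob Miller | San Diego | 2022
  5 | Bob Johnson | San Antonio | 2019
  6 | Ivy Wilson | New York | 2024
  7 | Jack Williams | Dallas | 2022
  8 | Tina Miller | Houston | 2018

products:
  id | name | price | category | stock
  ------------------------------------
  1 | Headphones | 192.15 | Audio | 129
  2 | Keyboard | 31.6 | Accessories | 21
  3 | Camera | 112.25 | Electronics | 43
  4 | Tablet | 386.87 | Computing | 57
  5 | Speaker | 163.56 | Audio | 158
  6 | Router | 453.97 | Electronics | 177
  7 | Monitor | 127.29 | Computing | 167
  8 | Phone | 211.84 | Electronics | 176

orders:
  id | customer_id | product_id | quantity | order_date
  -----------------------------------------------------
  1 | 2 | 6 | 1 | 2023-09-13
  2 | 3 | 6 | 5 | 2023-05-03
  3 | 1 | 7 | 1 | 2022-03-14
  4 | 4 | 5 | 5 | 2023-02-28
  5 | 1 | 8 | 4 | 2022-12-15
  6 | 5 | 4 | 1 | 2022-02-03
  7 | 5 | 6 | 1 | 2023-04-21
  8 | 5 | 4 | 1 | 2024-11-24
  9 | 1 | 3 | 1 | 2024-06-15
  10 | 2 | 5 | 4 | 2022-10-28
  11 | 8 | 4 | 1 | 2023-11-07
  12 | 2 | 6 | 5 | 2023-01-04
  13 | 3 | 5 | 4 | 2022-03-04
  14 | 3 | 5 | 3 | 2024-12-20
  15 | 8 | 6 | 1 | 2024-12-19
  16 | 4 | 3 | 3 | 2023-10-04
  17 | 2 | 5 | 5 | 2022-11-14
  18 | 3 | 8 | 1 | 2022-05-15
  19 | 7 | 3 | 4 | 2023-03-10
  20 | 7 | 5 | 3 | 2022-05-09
SELECT p.name FROM products p LEFT JOIN orders c ON c.product_id = p.id WHERE c.id IS NULL

Execution result:
name
Headphones
Keyboard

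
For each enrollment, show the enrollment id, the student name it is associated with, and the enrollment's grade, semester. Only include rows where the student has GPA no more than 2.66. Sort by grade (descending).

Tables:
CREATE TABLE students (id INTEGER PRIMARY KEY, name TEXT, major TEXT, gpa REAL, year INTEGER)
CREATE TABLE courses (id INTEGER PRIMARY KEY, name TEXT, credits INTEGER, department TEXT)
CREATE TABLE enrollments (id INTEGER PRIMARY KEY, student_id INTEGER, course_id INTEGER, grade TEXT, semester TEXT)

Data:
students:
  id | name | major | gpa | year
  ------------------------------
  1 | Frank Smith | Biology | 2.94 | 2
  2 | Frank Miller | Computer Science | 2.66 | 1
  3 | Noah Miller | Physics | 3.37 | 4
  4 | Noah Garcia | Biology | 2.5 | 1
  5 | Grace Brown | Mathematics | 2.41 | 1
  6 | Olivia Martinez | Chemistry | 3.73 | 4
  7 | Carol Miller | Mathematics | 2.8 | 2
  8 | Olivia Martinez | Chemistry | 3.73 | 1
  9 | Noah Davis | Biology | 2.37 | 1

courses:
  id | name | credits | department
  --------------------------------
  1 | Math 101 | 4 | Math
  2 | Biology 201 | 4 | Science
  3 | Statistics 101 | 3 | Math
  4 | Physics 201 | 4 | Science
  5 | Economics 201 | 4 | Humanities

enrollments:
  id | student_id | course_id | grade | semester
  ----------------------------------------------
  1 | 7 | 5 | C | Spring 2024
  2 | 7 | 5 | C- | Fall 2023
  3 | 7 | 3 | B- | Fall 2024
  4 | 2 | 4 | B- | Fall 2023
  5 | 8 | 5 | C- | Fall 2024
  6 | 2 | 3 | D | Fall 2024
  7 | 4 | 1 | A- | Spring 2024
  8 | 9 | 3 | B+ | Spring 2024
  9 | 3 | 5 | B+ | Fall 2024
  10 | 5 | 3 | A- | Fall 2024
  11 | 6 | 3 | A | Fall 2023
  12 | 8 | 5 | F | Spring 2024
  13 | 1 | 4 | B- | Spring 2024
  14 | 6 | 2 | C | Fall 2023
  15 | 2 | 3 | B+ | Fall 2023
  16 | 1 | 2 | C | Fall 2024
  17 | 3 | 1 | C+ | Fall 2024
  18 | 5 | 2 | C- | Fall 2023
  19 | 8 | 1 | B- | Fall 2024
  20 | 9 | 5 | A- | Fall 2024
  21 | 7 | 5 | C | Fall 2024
SELECT c.id, p.name AS student, c.grade, c.semester FROM enrollments c JOIN students p ON c.student_id = p.id WHERE p.gpa <= 2.66 ORDER BY c.grade DESC

Execution result:
id | student | grade | semester
6 | Frank Miller | D | Fall 2024
18 | Grace Brown | C- | Fall 2023
4 | Frank Miller | B- | Fall 2023
8 | Noah Davis | B+ | Spring 2024
15 | Frank Miller | B+ | Fall 2023
7 | Noah Garcia | A- | Spring 2024
10 | Grace Brown | A- | Fall 2024
20 | Noah Davis | A- | Fall 2024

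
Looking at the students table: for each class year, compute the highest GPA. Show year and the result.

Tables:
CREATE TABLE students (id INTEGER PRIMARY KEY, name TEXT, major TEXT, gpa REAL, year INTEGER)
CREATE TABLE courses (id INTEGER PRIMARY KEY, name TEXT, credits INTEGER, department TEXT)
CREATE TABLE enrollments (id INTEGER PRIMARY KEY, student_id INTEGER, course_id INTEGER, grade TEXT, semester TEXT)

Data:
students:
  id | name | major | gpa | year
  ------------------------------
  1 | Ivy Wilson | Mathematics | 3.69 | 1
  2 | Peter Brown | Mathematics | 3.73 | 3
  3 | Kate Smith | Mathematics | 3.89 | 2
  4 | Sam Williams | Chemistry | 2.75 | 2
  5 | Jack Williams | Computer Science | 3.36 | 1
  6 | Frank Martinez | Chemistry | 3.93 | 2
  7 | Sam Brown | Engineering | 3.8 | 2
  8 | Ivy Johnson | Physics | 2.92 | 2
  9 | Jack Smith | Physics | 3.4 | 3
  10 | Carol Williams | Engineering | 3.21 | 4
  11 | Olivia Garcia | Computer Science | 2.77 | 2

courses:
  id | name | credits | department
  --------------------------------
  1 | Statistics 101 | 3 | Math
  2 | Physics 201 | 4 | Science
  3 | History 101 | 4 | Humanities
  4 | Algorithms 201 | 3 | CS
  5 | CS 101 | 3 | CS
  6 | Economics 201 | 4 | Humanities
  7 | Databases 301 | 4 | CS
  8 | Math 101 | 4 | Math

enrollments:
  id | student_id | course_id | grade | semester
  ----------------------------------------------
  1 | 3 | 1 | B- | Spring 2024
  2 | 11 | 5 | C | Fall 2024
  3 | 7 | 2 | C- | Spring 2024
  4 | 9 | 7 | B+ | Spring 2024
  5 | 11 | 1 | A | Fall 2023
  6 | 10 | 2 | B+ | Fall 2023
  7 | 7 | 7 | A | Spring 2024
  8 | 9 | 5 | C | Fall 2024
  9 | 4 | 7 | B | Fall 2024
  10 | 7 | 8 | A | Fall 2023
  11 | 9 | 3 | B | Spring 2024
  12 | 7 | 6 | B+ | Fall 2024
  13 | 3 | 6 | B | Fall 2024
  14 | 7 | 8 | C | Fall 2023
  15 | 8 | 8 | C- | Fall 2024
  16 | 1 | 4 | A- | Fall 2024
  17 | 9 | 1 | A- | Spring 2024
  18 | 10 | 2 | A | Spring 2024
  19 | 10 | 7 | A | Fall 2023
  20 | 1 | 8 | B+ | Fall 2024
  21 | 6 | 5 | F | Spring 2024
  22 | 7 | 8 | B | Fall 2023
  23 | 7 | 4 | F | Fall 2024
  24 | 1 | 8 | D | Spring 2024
SELECT year, MAX(gpa) AS max_gpa FROM students GROUP BY year

Execution result:
year | max_gpa
1 | 3.69
2 | 3.93
3 | 3.73
4 | 3.21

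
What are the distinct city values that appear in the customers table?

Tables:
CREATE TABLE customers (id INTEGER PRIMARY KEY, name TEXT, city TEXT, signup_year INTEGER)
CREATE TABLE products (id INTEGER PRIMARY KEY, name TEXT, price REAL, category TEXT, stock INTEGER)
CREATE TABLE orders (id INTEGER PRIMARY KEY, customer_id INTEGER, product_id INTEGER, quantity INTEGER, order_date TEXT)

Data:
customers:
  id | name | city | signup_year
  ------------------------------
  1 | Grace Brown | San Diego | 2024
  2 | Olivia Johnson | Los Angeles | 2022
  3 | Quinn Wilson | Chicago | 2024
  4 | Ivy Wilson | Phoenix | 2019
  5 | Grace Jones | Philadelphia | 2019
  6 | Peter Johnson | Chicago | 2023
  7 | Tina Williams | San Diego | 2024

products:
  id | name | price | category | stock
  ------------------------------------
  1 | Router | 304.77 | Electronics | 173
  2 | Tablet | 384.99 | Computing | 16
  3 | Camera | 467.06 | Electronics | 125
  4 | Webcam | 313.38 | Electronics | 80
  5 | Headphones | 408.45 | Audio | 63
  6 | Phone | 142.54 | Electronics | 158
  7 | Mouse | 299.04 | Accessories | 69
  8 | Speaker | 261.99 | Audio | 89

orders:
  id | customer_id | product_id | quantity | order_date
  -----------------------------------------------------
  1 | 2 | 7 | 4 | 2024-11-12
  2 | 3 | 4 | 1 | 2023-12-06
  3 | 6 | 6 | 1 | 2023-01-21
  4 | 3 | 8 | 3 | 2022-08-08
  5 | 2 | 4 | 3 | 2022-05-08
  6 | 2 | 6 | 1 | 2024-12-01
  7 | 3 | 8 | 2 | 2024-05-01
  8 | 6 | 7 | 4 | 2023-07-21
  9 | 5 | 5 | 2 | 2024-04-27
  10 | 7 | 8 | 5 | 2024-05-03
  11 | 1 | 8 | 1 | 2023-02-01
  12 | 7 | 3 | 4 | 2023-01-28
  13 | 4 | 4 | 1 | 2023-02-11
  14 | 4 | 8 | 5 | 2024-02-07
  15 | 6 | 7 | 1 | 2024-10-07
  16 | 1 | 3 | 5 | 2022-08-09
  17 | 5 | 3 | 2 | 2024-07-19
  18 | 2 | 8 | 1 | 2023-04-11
SELECT DISTINCT city FROM customers

Execution result:
city
San Diego
Los Angeles
Chicago
Phoenix
Philadelphia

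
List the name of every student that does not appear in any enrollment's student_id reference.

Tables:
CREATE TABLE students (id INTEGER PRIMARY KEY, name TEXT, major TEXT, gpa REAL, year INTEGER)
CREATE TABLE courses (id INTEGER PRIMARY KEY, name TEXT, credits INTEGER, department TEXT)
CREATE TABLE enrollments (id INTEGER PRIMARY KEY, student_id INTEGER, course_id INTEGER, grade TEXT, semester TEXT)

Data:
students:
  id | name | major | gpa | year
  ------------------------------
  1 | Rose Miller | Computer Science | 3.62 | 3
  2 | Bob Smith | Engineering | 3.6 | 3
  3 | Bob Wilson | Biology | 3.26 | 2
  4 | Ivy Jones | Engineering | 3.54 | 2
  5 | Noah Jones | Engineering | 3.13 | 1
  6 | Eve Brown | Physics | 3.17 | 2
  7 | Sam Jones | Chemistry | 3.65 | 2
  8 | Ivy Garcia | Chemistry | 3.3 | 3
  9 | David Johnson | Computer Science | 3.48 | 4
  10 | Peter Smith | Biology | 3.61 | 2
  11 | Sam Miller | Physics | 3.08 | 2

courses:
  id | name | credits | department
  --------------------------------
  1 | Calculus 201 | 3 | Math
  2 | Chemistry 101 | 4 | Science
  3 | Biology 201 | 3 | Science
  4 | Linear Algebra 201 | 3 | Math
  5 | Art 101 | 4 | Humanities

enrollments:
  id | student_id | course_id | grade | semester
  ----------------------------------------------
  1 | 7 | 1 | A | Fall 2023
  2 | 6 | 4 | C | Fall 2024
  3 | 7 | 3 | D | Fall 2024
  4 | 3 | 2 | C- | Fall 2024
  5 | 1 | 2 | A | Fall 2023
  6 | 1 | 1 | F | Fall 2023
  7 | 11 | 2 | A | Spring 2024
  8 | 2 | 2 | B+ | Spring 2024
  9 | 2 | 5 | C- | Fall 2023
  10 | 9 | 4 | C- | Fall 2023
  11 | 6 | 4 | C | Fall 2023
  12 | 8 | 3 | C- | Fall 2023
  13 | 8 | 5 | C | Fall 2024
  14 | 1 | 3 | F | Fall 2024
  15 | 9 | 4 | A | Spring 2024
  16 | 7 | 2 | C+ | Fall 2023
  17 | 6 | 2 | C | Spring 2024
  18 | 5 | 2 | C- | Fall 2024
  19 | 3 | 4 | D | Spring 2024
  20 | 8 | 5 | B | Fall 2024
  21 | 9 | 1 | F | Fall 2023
SELECT p.name FROM students p LEFT JOIN enrollments c ON c.student_id = p.id WHERE c.id IS NULL

Execution result:
name
Ivy Jones
Peter Smith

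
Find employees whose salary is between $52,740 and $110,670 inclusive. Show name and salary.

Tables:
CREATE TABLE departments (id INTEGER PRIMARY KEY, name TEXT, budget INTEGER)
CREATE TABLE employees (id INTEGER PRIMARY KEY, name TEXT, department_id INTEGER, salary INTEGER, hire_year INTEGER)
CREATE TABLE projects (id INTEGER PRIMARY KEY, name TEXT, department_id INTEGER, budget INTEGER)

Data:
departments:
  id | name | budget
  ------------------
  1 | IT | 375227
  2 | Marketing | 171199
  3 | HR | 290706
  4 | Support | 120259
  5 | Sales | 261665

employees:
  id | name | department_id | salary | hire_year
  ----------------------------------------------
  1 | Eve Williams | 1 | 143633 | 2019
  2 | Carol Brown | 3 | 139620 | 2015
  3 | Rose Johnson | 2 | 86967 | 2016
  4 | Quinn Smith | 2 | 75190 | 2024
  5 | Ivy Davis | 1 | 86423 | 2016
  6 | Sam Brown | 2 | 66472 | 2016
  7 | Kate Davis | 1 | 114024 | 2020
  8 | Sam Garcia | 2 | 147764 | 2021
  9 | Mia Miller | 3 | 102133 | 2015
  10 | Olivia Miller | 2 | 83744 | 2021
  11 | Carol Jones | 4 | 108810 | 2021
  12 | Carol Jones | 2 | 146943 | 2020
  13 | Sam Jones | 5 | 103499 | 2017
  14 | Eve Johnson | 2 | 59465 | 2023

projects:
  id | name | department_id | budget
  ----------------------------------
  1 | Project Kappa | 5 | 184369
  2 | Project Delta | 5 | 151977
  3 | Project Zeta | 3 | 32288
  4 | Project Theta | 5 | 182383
SELECT name, salary FROM employees WHERE salary BETWEEN 52740 AND 110670

Execution result:
name | salary
Rose Johnson | 86967
Quinn Smith | 75190
Ivy Davis | 86423
Sam Brown | 66472
Mia Miller | 102133
Olivia Miller | 83744
Carol Jones | 108810
Sam Jones | 103499
Eve Johnson | 59465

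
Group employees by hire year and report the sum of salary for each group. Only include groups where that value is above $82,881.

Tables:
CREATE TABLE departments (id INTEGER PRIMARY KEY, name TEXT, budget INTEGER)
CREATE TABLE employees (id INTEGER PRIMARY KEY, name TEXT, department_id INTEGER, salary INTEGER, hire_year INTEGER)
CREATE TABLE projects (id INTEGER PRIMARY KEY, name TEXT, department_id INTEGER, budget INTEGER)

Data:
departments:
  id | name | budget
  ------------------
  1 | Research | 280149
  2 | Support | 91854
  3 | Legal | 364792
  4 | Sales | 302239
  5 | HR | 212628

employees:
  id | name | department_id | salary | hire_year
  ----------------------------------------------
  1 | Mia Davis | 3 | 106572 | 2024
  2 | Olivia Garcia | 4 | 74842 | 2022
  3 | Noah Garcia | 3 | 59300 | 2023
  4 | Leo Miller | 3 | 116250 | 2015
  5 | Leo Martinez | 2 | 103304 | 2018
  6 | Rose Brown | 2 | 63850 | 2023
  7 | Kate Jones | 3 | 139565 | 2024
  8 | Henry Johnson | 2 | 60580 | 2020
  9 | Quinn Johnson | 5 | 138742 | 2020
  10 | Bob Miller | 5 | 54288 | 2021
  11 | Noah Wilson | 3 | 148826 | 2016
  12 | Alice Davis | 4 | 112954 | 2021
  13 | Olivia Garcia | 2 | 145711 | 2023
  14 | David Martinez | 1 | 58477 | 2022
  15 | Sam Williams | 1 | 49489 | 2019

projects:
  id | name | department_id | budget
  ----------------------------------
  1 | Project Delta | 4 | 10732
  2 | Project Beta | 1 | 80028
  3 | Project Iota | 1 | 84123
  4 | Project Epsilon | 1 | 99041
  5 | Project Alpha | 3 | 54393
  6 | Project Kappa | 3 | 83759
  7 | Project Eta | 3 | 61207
SELECT hire_year, SUM(salary) AS sum_salary FROM employees GROUP BY hire_year HAVING SUM(salary) > 82881

Execution result:
hire_year | sum_salary
2015 | 116250
2016 | 148826
2018 | 103304
2020 | 199322
2021 | 167242
2022 | 133319
2023 | 268861
2024 | 246137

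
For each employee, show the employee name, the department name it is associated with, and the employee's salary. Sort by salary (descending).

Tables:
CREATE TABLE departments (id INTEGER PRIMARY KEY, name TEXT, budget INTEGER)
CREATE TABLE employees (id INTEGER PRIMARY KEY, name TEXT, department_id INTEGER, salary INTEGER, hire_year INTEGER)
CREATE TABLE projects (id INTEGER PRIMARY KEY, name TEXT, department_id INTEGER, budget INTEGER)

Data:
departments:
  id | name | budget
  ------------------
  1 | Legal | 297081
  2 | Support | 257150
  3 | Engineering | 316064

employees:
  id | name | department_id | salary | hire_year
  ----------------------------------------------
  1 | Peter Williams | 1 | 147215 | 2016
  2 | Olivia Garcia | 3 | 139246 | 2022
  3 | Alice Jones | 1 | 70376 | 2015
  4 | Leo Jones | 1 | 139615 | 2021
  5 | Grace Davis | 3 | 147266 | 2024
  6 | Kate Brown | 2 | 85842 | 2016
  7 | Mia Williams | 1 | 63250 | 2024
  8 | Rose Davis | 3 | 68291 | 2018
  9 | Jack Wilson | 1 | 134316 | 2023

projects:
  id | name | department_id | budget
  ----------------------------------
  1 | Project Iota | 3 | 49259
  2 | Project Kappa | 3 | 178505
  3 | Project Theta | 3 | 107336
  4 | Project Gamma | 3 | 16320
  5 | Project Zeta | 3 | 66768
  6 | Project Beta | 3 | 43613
SELECT c.name, p.name AS department, c.salary FROM employees c JOIN departments p ON c.department_id = p.id ORDER BY c.salary DESC

Execution result:
name | department | salary
Grace Davis | Engineering | 147266
Peter Williams | Legal | 147215
Leo Jones | Legal | 139615
Olivia Garcia | Engineering | 139246
Jack Wilson | Legal | 134316
Kate Brown | Support | 85842
Alice Jones | Legal | 70376
Rose Davis | Engineering | 68291
Mia Williams | Legal | 63250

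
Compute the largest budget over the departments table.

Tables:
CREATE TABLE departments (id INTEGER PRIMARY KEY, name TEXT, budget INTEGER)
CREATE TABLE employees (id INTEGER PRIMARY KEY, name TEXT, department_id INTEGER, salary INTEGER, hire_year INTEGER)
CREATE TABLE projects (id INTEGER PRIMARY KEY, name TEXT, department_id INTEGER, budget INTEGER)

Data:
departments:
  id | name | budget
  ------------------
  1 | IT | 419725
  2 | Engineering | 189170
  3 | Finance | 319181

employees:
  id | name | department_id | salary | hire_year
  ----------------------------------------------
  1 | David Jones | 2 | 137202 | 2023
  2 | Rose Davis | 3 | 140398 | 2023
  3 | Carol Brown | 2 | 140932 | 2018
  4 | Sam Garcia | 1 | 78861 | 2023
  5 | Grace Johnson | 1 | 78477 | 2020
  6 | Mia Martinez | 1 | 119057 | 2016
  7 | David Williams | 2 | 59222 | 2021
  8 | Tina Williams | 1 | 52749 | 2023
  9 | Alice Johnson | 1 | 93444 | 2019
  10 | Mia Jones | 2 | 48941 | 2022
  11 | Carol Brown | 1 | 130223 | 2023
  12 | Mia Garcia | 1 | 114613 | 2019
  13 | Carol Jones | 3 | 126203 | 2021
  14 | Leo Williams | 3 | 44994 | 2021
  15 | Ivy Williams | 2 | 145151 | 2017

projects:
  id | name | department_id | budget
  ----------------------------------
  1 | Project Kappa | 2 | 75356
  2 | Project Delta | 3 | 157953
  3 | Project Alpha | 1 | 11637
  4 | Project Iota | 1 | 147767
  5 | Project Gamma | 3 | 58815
SELECT MAX(budget) FROM departments

Execution result:
419725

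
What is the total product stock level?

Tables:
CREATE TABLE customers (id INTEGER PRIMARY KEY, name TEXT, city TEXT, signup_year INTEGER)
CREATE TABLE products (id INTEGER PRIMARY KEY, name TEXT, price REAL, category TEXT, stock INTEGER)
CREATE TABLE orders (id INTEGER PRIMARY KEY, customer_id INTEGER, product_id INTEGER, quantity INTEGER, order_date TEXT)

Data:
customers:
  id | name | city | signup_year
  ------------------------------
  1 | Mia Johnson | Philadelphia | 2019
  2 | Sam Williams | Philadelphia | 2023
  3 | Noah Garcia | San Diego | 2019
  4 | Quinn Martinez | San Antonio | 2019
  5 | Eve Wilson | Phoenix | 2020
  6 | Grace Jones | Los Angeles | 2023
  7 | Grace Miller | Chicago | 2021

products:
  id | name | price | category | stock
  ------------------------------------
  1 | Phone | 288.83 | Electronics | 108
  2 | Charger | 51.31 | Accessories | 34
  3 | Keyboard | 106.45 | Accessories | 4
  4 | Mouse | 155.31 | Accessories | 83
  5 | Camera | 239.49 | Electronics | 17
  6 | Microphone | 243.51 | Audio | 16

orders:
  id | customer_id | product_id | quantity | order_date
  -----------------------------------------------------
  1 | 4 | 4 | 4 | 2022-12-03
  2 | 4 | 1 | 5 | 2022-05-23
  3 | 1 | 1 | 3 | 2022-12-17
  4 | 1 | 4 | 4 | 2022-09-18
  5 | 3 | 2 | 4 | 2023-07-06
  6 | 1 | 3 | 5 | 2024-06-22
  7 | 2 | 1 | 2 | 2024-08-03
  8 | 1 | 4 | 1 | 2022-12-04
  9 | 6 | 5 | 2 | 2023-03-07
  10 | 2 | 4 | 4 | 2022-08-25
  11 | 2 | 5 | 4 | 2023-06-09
SELECT SUM(stock) FROM products

Execution result:
262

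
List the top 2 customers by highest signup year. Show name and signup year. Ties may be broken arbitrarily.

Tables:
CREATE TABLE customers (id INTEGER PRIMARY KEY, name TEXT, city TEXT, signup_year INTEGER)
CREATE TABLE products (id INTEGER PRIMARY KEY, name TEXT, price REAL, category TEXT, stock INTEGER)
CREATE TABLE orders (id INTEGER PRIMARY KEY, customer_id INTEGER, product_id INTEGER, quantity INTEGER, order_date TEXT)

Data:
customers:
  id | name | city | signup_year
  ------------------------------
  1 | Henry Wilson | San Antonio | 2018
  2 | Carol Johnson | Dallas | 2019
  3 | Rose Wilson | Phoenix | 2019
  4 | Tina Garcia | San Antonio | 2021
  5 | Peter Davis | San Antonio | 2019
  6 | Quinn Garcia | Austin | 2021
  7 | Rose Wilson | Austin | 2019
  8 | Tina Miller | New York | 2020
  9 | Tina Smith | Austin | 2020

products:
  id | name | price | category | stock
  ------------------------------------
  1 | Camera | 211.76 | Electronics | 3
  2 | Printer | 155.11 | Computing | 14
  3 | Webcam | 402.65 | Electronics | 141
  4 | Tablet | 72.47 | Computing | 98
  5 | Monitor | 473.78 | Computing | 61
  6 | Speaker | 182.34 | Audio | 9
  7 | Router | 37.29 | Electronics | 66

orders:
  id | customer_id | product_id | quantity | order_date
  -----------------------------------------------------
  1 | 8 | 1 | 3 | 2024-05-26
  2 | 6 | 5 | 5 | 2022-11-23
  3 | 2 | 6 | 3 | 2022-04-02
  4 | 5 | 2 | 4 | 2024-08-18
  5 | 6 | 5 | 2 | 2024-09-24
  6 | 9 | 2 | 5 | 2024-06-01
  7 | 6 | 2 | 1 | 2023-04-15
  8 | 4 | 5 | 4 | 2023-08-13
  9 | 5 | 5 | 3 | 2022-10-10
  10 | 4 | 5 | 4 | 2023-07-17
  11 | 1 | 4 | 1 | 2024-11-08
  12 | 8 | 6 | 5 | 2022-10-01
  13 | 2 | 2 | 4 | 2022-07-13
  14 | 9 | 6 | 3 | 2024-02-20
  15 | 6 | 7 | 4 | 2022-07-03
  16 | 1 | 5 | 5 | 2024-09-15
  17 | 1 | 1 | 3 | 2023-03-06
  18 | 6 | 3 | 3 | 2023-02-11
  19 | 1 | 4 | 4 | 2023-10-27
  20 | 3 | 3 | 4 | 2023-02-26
SELECT name, signup_year FROM customers ORDER BY signup_year DESC LIMIT 2

Execution result:
name | signup_year
Tina Garcia | 2021
Quinn Garcia | 2021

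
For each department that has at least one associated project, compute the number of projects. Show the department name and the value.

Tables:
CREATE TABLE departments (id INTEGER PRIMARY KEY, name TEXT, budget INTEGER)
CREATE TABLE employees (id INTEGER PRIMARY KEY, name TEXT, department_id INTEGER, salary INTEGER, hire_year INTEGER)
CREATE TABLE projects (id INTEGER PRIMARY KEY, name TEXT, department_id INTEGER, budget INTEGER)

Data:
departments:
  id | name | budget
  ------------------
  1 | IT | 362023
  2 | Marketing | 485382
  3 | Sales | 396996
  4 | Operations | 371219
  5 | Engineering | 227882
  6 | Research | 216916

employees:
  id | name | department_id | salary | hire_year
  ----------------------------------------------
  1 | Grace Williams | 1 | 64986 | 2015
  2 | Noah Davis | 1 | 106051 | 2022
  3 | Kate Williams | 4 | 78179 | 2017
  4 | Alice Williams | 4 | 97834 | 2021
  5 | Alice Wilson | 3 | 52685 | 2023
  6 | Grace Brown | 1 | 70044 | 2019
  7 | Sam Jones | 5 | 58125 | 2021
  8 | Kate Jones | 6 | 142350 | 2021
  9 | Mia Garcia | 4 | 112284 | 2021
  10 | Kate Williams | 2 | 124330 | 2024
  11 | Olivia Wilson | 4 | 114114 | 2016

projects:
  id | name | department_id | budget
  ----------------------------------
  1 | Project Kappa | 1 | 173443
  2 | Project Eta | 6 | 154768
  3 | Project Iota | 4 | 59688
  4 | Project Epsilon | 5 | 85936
SELECT p.name, COUNT(*) AS n FROM projects c JOIN departments p ON c.department_id = p.id GROUP BY p.id, p.name

Execution result:
name | n
IT | 1
Operations | 1
Engineering | 1
Research | 1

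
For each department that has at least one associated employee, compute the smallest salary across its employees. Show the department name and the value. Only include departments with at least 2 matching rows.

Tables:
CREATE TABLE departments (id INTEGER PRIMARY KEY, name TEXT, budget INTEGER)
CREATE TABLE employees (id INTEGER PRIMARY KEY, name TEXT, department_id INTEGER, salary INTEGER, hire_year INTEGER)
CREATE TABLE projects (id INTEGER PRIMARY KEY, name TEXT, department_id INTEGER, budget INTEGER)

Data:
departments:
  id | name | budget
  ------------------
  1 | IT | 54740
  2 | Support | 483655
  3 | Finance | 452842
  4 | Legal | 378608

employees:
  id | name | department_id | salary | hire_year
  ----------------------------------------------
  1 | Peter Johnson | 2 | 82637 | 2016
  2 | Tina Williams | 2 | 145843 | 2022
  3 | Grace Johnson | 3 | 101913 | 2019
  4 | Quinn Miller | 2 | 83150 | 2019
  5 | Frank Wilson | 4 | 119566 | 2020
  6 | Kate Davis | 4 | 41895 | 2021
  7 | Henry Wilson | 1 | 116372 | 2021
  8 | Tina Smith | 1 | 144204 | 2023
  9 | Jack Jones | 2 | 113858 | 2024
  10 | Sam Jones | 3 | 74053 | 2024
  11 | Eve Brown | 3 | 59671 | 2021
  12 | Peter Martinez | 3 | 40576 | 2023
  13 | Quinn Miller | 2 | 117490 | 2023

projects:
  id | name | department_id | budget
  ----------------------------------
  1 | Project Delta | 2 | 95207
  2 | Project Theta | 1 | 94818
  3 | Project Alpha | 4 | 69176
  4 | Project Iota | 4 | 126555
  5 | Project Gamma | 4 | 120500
SELECT p.name, MIN(c.salary) AS min_salary FROM employees c JOIN departments p ON c.department_id = p.id GROUP BY p.id, p.name HAVING COUNT(*) >= 2

Execution result:
name | min_salary
IT | 116372
Support | 82637
Finance | 40576
Legal | 41895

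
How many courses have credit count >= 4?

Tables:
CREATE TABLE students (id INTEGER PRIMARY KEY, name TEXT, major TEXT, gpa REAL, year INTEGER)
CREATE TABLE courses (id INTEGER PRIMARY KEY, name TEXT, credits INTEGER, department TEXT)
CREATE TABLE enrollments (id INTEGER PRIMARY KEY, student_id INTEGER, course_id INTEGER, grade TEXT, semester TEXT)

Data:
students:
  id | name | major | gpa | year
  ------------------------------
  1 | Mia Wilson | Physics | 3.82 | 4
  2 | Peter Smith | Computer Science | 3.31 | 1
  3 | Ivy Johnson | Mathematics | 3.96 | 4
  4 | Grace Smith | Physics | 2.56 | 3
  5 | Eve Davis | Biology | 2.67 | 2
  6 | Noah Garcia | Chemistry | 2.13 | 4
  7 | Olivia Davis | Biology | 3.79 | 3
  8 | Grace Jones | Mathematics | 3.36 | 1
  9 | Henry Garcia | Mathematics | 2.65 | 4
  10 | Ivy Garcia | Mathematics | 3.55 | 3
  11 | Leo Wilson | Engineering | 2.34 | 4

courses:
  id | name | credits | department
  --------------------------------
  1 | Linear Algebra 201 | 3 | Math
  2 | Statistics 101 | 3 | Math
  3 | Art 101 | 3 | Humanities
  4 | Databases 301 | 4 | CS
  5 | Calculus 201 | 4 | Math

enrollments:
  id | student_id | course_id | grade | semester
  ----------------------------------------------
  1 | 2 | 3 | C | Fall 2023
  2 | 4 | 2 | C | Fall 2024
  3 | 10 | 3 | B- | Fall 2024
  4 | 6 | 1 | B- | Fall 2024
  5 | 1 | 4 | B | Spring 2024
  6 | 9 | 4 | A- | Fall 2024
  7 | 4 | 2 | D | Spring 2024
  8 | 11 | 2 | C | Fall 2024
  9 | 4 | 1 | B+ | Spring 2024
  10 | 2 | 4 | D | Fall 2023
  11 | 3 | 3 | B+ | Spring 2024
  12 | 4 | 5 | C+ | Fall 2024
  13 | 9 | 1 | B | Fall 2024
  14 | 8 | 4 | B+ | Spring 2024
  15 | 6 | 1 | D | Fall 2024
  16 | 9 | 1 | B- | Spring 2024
SELECT COUNT(*) FROM courses WHERE credits >= 4

Execution result:
2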